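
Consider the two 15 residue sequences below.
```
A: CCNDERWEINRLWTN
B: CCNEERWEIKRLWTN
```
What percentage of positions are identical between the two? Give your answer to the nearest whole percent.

2 positions differ (4, 10), so 13 of 15 match: 13/15 = 86.67%.

87%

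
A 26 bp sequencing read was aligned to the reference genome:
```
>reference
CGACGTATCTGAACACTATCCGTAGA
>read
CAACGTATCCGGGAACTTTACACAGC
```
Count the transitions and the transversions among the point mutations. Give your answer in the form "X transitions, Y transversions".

6 transitions, 4 transversions

Mismatches (1-based):
site 2: G→A (purine→purine, transition)
site 10: T→C (pyrimidine→pyrimidine, transition)
site 12: A→G (purine→purine, transition)
site 13: A→G (purine→purine, transition)
site 14: C→A (pyrimidine→purine, transversion)
site 18: A→T (purine→pyrimidine, transversion)
site 20: C→A (pyrimidine→purine, transversion)
site 22: G→A (purine→purine, transition)
site 23: T→C (pyrimidine→pyrimidine, transition)
site 26: A→C (purine→pyrimidine, transversion)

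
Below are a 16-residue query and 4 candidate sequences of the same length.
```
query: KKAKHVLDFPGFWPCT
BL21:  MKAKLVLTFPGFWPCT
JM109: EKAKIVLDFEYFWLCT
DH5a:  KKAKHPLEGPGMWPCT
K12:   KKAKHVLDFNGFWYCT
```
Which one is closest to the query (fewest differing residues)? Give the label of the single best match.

K12

Hamming distances to query — BL21: 3; JM109: 5; DH5a: 4; K12: 2.
Smallest is K12 with 2 mismatches.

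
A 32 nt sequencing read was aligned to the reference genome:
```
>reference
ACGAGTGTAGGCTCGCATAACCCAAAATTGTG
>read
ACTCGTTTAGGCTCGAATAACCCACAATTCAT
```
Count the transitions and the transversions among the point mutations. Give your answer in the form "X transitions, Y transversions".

Mismatches (1-based):
position 3: G→T (purine→pyrimidine, transversion)
position 4: A→C (purine→pyrimidine, transversion)
position 7: G→T (purine→pyrimidine, transversion)
position 16: C→A (pyrimidine→purine, transversion)
position 25: A→C (purine→pyrimidine, transversion)
position 30: G→C (purine→pyrimidine, transversion)
position 31: T→A (pyrimidine→purine, transversion)
position 32: G→T (purine→pyrimidine, transversion)

0 transitions, 8 transversions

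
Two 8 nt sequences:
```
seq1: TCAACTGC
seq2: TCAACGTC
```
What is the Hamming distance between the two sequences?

2

Mismatches (1-based): base 6: T→G; base 7: G→T.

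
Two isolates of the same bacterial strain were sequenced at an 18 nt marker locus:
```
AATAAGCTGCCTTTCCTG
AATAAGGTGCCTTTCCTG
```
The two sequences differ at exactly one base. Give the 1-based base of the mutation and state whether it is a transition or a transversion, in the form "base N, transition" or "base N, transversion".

base 7, transversion

The sequences differ only at base 7: C→G (pyrimidine→purine), a transversion.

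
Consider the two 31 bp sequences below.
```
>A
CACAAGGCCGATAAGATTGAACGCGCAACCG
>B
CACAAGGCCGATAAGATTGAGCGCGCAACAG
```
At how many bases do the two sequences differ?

2

The sequences differ at bases 21, 30 (1-based) — 2 in total.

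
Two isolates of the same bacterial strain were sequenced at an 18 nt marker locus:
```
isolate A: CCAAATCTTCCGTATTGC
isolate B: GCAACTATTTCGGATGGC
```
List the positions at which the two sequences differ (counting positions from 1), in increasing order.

Differences at position 1 (C→G), position 5 (A→C), position 7 (C→A), position 10 (C→T), position 13 (T→G), position 16 (T→G).

1, 5, 7, 10, 13, 16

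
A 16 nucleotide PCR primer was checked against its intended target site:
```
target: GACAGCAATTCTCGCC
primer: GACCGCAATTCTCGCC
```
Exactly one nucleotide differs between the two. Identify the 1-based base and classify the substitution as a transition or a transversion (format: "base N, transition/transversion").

The sequences differ only at base 4: A→C (purine→pyrimidine), a transversion.

base 4, transversion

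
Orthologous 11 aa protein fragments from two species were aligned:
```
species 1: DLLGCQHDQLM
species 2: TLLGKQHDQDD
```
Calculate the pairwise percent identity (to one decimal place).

63.6%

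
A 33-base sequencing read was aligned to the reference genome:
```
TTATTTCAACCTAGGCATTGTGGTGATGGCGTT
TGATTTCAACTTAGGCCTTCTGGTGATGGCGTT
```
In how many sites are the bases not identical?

Comparing position by position, 4 sites differ: 2 (T/G), 11 (C/T), 17 (A/C), 20 (G/C).

4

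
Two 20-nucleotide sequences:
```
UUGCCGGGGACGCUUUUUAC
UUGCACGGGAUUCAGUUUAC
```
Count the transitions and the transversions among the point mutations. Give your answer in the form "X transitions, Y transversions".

1 transition, 5 transversions

Mismatches (1-based):
position 5: C→A (pyrimidine→purine, transversion)
position 6: G→C (purine→pyrimidine, transversion)
position 11: C→U (pyrimidine→pyrimidine, transition)
position 12: G→U (purine→pyrimidine, transversion)
position 14: U→A (pyrimidine→purine, transversion)
position 15: U→G (pyrimidine→purine, transversion)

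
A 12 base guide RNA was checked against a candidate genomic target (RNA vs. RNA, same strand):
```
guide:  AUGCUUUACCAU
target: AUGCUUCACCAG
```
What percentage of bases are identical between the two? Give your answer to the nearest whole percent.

83%

Mismatches at positions 7, 12 (1-based): 2 of 12.
Identical positions: 10/12 = 83.33% → 83%.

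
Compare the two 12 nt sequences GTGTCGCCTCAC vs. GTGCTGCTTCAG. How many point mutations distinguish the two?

Comparing position by position, 4 positions differ: 4 (T/C), 5 (C/T), 8 (C/T), 12 (C/G).

4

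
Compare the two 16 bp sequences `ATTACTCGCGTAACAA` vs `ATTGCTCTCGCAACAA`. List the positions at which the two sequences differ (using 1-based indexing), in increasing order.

4, 8, 11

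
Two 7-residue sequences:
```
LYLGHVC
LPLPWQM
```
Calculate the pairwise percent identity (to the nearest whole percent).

Mismatches at positions 2, 4, 5, 6, 7 (1-based): 5 of 7.
Identical positions: 2/7 = 28.57% → 29%.

29%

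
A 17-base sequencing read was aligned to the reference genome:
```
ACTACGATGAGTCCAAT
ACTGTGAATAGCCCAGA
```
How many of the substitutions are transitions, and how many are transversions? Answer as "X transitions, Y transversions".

Mismatches (1-based):
base 4: A→G (purine→purine, transition)
base 5: C→T (pyrimidine→pyrimidine, transition)
base 8: T→A (pyrimidine→purine, transversion)
base 9: G→T (purine→pyrimidine, transversion)
base 12: T→C (pyrimidine→pyrimidine, transition)
base 16: A→G (purine→purine, transition)
base 17: T→A (pyrimidine→purine, transversion)

4 transitions, 3 transversions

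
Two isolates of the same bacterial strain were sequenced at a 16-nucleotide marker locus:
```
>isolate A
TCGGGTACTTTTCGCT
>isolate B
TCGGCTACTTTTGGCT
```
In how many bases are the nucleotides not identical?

2

The sequences differ at bases 5, 13 (1-based) — 2 in total.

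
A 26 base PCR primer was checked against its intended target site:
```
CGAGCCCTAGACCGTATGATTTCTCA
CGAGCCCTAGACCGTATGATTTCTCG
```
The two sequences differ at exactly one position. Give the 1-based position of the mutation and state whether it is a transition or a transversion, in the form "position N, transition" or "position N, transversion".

position 26, transition

The sequences differ only at position 26: A→G (purine→purine), a transition.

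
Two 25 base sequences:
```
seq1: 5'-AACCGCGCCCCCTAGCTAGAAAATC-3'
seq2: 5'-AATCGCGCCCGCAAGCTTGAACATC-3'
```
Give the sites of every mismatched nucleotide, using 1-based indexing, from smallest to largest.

Scanning 1-based: 3: C/T; 11: C/G; 13: T/A; 18: A/T; 22: A/C.

3, 11, 13, 18, 22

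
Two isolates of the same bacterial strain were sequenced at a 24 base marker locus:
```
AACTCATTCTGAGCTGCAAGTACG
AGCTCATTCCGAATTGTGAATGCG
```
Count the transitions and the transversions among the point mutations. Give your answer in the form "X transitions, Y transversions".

Mismatches (1-based):
position 2: A→G (purine→purine, transition)
position 10: T→C (pyrimidine→pyrimidine, transition)
position 13: G→A (purine→purine, transition)
position 14: C→T (pyrimidine→pyrimidine, transition)
position 17: C→T (pyrimidine→pyrimidine, transition)
position 18: A→G (purine→purine, transition)
position 20: G→A (purine→purine, transition)
position 22: A→G (purine→purine, transition)

8 transitions, 0 transversions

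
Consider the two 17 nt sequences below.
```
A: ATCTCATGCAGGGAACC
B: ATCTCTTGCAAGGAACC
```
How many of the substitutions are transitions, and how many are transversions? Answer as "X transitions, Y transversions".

1 transition, 1 transversion

Mismatches (1-based):
position 6: A→T (purine→pyrimidine, transversion)
position 11: G→A (purine→purine, transition)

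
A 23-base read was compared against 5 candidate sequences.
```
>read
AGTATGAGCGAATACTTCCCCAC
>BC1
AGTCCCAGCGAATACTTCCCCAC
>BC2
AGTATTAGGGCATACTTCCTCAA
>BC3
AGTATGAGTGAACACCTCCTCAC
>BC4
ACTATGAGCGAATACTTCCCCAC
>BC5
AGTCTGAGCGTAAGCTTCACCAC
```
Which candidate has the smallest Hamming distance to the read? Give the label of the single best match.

BC1 differs at 3 bases; BC2 differs at 5 bases; BC3 differs at 4 bases; BC4 differs at 1 base; BC5 differs at 5 bases. The closest is BC4.

BC4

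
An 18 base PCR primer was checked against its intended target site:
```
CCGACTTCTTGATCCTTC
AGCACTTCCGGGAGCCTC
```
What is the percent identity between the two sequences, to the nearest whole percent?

50%

9 positions differ (1, 2, 3, 9, 10, 12, 13, 14, 16), so 9 of 18 match: 9/18 = 50%.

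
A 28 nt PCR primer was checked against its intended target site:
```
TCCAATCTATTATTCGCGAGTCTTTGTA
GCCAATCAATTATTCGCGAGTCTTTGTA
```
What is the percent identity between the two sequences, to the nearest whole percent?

93%

2 positions differ (1, 8), so 26 of 28 match: 26/28 = 92.86%.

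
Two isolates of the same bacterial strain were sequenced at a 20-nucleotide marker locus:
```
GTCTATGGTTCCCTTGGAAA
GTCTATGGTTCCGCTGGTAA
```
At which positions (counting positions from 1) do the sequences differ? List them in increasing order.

13, 14, 18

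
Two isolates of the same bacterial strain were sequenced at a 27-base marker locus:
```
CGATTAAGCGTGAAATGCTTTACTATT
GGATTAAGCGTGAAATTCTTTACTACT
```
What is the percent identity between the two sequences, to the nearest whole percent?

89%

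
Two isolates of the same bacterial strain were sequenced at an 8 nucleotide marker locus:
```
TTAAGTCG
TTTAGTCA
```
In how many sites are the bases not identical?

2

Comparing position by position, 2 sites differ: 3 (A/T), 8 (G/A).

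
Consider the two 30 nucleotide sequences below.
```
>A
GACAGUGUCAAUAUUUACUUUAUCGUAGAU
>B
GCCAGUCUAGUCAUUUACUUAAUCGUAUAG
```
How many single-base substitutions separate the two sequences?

The sequences differ at sites 2, 7, 9, 10, 11, 12, 21, 28, 30 (1-based) — 9 in total.

9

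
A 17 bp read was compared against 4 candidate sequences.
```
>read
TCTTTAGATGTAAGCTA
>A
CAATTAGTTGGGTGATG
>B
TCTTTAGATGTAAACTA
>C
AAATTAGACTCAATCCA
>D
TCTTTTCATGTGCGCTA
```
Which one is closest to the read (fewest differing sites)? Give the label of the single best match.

B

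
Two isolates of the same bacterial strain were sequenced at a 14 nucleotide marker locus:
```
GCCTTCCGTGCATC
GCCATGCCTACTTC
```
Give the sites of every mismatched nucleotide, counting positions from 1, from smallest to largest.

Scanning 1-based: 4: T/A; 6: C/G; 8: G/C; 10: G/A; 12: A/T.

4, 6, 8, 10, 12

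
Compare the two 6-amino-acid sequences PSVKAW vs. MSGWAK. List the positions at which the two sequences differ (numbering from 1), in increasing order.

1, 3, 4, 6

Differences at position 1 (P→M), position 3 (V→G), position 4 (K→W), position 6 (W→K).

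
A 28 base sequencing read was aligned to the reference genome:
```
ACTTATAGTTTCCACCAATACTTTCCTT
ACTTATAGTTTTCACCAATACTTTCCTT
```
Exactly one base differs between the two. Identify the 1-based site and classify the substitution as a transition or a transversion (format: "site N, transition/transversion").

Site 12 changes C→T. C is a pyrimidine and T is a pyrimidine, so this is a transition.

site 12, transition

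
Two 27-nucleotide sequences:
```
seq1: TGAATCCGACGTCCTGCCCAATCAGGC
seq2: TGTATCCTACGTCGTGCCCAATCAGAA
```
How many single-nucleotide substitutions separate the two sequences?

5

Comparing position by position, 5 sites differ: 3 (A/T), 8 (G/T), 14 (C/G), 26 (G/A), 27 (C/A).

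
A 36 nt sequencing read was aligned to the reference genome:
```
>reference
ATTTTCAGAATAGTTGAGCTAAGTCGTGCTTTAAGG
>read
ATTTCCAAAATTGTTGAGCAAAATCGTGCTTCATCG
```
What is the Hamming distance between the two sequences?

8

The sequences differ at sites 5, 8, 12, 20, 23, 32, 34, 35 (1-based) — 8 in total.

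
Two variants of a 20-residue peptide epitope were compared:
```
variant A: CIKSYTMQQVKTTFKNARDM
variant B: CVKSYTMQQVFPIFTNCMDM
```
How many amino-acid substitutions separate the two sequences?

Mismatches (1-based): position 2: I→V; position 11: K→F; position 12: T→P; position 13: T→I; position 15: K→T; position 17: A→C; position 18: R→M.

7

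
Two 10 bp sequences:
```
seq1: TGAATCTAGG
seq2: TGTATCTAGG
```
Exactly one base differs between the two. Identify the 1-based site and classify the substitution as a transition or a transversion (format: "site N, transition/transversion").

The sequences differ only at site 3: A→T (purine→pyrimidine), a transversion.

site 3, transversion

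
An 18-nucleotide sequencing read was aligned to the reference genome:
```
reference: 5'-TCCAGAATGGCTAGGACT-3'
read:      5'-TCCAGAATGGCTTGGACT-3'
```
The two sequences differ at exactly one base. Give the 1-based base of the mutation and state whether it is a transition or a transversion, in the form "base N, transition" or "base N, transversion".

Base 13 changes A→T. A is a purine and T is a pyrimidine, so this is a transversion.

base 13, transversion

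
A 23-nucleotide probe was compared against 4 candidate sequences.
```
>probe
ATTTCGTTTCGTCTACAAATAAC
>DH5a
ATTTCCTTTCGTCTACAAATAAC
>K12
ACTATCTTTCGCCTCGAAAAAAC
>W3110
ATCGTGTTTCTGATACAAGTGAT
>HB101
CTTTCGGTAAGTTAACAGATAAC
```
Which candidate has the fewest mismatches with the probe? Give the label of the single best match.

DH5a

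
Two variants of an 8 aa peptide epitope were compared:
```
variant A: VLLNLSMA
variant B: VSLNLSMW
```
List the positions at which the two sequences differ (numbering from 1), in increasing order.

Scanning 1-based: 2: L/S; 8: A/W.

2, 8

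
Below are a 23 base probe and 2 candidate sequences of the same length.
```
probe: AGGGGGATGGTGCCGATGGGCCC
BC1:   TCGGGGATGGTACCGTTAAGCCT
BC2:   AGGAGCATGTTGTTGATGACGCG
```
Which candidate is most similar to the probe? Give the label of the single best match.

Hamming distances to probe — BC1: 7; BC2: 9.
Smallest is BC1 with 7 mismatches.

BC1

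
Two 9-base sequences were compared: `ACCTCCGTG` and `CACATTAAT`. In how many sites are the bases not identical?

Comparing position by position, 8 sites differ: 1 (A/C), 2 (C/A), 4 (T/A), 5 (C/T), 6 (C/T), 7 (G/A), 8 (T/A), 9 (G/T).

8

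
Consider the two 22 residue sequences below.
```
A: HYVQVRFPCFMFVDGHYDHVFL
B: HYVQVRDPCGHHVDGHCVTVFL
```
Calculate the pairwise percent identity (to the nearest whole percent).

Mismatches at positions 7, 10, 11, 12, 17, 18, 19 (1-based): 7 of 22.
Identical positions: 15/22 = 68.18% → 68%.

68%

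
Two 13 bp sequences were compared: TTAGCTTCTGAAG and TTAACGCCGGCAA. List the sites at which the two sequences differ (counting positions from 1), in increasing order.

4, 6, 7, 9, 11, 13

Differences at site 4 (G→A), site 6 (T→G), site 7 (T→C), site 9 (T→G), site 11 (A→C), site 13 (G→A).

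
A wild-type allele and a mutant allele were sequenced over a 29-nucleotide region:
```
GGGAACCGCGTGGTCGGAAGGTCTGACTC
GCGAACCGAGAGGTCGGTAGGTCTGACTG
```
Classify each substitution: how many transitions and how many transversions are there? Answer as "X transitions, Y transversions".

0 transitions, 5 transversions

Transitions (purine↔purine or pyrimidine↔pyrimidine): none.
Transversions (purine↔pyrimidine): 2 G→C, 9 C→A, 11 T→A, 18 A→T, 29 C→G.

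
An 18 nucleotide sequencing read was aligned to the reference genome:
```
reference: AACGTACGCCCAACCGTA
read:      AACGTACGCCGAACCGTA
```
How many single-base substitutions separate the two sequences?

The sequences differ at bases 11 (1-based) — 1 in total.

1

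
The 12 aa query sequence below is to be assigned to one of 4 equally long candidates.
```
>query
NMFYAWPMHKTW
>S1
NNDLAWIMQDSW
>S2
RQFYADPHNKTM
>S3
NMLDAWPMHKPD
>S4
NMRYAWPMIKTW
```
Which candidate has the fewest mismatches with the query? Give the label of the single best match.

S4

S1 differs at 7 positions; S2 differs at 6 positions; S3 differs at 4 positions; S4 differs at 2 positions. The closest is S4.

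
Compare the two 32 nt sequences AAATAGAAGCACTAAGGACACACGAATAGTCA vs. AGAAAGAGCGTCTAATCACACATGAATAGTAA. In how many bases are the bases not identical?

10

Comparing position by position, 10 bases differ: 2 (A/G), 4 (T/A), 8 (A/G), 9 (G/C), 10 (C/G), 11 (A/T), 16 (G/T), 17 (G/C), 23 (C/T), 31 (C/A).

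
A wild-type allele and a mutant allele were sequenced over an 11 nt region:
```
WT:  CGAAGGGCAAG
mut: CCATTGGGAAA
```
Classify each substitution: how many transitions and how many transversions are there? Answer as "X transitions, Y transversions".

1 transition, 4 transversions

Mismatches (1-based):
position 2: G→C (purine→pyrimidine, transversion)
position 4: A→T (purine→pyrimidine, transversion)
position 5: G→T (purine→pyrimidine, transversion)
position 8: C→G (pyrimidine→purine, transversion)
position 11: G→A (purine→purine, transition)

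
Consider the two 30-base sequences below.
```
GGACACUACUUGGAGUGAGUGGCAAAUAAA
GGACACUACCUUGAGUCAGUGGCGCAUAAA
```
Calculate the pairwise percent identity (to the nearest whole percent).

Mismatches at positions 10, 12, 17, 24, 25 (1-based): 5 of 30.
Identical positions: 25/30 = 83.33% → 83%.

83%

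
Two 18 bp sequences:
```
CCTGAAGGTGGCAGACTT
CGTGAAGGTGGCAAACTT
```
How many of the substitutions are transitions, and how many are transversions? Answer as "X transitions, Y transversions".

1 transition, 1 transversion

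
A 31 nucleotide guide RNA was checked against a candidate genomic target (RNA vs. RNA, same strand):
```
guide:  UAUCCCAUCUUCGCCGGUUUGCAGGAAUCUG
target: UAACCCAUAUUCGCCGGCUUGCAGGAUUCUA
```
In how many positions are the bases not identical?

Mismatches (1-based): position 3: U→A; position 9: C→A; position 18: U→C; position 27: A→U; position 31: G→A.

5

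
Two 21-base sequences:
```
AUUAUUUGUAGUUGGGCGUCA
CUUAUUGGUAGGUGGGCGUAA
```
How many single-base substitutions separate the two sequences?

4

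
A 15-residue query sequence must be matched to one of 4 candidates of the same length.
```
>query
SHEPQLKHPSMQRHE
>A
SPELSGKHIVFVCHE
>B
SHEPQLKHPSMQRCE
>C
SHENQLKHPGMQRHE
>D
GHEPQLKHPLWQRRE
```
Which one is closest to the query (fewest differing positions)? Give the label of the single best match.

A differs at 9 positions; B differs at 1 position; C differs at 2 positions; D differs at 4 positions. The closest is B.

B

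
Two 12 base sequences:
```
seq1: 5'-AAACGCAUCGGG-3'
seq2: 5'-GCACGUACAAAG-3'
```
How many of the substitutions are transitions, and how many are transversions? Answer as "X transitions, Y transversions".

Mismatches (1-based):
base 1: A→G (purine→purine, transition)
base 2: A→C (purine→pyrimidine, transversion)
base 6: C→U (pyrimidine→pyrimidine, transition)
base 8: U→C (pyrimidine→pyrimidine, transition)
base 9: C→A (pyrimidine→purine, transversion)
base 10: G→A (purine→purine, transition)
base 11: G→A (purine→purine, transition)

5 transitions, 2 transversions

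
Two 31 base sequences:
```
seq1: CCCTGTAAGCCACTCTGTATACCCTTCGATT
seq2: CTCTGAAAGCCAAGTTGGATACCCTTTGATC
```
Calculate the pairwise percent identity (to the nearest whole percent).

8 positions differ (2, 6, 13, 14, 15, 18, 27, 31), so 23 of 31 match: 23/31 = 74.19%.

74%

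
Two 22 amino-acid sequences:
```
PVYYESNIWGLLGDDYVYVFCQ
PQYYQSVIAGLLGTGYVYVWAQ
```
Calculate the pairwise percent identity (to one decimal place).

8 positions differ (2, 5, 7, 9, 14, 15, 20, 21), so 14 of 22 match: 14/22 = 63.64%.

63.6%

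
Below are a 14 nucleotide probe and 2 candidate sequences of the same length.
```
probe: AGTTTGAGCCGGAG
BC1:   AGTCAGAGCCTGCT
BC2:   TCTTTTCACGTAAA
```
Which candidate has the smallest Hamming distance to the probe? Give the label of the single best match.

Hamming distances to probe — BC1: 5; BC2: 9.
Smallest is BC1 with 5 mismatches.

BC1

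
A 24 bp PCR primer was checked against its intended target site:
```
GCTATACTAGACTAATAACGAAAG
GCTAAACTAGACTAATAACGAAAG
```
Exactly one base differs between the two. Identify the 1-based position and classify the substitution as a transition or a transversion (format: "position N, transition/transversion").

position 5, transversion

Position 5 changes T→A. T is a pyrimidine and A is a purine, so this is a transversion.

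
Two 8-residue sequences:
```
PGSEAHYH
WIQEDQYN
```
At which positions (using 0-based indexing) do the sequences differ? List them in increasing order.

0, 1, 2, 4, 5, 7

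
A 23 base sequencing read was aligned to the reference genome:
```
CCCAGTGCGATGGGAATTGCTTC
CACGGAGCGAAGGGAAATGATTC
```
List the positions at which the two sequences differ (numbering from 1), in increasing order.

2, 4, 6, 11, 17, 20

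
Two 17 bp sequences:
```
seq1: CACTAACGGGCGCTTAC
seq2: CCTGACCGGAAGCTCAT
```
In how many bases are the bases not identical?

8

Comparing position by position, 8 bases differ: 2 (A/C), 3 (C/T), 4 (T/G), 6 (A/C), 10 (G/A), 11 (C/A), 15 (T/C), 17 (C/T).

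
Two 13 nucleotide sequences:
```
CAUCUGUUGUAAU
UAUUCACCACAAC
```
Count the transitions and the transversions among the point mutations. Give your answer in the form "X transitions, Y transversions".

Transitions (purine↔purine or pyrimidine↔pyrimidine): 1 C→U, 4 C→U, 5 U→C, 6 G→A, 7 U→C, 8 U→C, 9 G→A, 10 U→C, 13 U→C.
Transversions (purine↔pyrimidine): none.

9 transitions, 0 transversions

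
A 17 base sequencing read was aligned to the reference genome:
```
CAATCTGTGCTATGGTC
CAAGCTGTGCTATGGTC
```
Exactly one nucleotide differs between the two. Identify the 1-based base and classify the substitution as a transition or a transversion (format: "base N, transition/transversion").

base 4, transversion

Base 4 changes T→G. T is a pyrimidine and G is a purine, so this is a transversion.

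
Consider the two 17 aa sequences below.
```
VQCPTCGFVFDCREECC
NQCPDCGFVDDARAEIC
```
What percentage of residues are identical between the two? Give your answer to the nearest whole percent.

65%

Mismatches at positions 1, 5, 10, 12, 14, 16 (1-based): 6 of 17.
Identical positions: 11/17 = 64.71% → 65%.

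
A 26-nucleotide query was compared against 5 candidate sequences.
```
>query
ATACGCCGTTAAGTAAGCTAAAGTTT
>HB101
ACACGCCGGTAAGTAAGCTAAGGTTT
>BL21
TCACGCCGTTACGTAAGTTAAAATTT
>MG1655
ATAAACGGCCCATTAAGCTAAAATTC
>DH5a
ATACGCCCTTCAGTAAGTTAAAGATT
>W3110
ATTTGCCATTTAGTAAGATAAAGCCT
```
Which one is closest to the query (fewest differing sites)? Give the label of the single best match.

HB101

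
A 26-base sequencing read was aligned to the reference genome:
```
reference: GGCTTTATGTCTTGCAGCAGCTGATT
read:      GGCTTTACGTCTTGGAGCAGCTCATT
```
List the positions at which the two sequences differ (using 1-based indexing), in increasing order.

Scanning 1-based: 8: T/C; 15: C/G; 23: G/C.

8, 15, 23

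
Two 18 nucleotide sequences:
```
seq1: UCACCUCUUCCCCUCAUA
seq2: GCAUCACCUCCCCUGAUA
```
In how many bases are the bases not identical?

Comparing position by position, 5 bases differ: 1 (U/G), 4 (C/U), 6 (U/A), 8 (U/C), 15 (C/G).

5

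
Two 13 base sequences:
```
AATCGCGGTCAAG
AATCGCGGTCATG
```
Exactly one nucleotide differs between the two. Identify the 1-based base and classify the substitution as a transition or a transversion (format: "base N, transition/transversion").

The sequences differ only at base 12: A→T (purine→pyrimidine), a transversion.

base 12, transversion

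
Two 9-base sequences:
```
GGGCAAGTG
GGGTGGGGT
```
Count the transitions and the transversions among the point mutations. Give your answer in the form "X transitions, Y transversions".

Transitions (purine↔purine or pyrimidine↔pyrimidine): 4 C→T, 5 A→G, 6 A→G.
Transversions (purine↔pyrimidine): 8 T→G, 9 G→T.

3 transitions, 2 transversions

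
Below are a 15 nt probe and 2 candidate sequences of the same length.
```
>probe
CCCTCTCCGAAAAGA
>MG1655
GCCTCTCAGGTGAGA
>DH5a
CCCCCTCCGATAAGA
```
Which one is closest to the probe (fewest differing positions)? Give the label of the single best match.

MG1655 differs at 5 positions; DH5a differs at 2 positions. The closest is DH5a.

DH5a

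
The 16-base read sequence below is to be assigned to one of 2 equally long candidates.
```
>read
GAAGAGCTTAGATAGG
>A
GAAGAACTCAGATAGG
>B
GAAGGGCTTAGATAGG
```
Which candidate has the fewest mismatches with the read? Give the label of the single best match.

B

Hamming distances to read — A: 2; B: 1.
Smallest is B with 1 mismatch.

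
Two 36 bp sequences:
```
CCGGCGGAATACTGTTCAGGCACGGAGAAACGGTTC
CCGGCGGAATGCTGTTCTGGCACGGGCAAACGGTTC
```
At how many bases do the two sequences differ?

4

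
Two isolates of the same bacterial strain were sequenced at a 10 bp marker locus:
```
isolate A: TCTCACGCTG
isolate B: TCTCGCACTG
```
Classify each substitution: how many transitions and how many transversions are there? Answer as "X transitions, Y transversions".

2 transitions, 0 transversions

Transitions (purine↔purine or pyrimidine↔pyrimidine): 5 A→G, 7 G→A.
Transversions (purine↔pyrimidine): none.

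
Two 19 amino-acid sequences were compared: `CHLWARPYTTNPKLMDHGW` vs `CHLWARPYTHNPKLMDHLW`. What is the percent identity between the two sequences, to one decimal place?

89.5%

Mismatches at positions 10, 18 (1-based): 2 of 19.
Identical positions: 17/19 = 89.47% → 89.5%.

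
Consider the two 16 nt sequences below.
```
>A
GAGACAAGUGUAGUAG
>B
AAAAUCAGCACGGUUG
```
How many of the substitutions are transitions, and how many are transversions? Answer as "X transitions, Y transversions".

Transitions (purine↔purine or pyrimidine↔pyrimidine): 1 G→A, 3 G→A, 5 C→U, 9 U→C, 10 G→A, 11 U→C, 12 A→G.
Transversions (purine↔pyrimidine): 6 A→C, 15 A→U.

7 transitions, 2 transversions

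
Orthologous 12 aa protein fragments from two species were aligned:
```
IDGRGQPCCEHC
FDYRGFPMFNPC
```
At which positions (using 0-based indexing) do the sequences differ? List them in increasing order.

Scanning 0-based: 0: I/F; 2: G/Y; 5: Q/F; 7: C/M; 8: C/F; 9: E/N; 10: H/P.

0, 2, 5, 7, 8, 9, 10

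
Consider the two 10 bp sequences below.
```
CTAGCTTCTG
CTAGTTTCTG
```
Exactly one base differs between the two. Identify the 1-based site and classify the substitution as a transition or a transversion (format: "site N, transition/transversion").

The sequences differ only at site 5: C→T (pyrimidine→pyrimidine), a transition.

site 5, transition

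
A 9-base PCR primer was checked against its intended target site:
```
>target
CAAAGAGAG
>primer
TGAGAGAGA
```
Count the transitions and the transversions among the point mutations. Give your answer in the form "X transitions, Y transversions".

Transitions (purine↔purine or pyrimidine↔pyrimidine): 1 C→T, 2 A→G, 4 A→G, 5 G→A, 6 A→G, 7 G→A, 8 A→G, 9 G→A.
Transversions (purine↔pyrimidine): none.

8 transitions, 0 transversions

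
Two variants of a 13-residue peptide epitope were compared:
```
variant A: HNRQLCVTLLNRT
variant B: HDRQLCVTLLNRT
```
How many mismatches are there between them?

1

Comparing position by position, 1 position differs: 2 (N/D).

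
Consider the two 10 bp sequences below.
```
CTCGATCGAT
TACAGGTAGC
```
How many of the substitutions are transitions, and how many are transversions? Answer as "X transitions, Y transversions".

7 transitions, 2 transversions

Transitions (purine↔purine or pyrimidine↔pyrimidine): 1 C→T, 4 G→A, 5 A→G, 7 C→T, 8 G→A, 9 A→G, 10 T→C.
Transversions (purine↔pyrimidine): 2 T→A, 6 T→G.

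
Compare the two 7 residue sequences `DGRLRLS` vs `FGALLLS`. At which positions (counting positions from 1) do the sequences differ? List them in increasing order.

1, 3, 5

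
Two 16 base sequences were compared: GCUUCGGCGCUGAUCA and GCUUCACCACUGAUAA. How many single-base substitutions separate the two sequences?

Mismatches (1-based): position 6: G→A; position 7: G→C; position 9: G→A; position 15: C→A.

4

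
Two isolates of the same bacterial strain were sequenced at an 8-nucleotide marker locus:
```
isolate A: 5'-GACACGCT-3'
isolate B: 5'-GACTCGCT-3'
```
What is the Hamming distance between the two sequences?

1

Comparing position by position, 1 position differs: 4 (A/T).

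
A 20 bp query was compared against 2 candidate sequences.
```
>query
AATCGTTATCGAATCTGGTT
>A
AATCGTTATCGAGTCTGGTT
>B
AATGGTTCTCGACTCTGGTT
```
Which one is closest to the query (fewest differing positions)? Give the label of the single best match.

A differs at 1 position; B differs at 3 positions. The closest is A.

A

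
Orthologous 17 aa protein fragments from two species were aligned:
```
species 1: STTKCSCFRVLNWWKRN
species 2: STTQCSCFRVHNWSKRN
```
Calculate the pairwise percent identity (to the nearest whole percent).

3 positions differ (4, 11, 14), so 14 of 17 match: 14/17 = 82.35%.

82%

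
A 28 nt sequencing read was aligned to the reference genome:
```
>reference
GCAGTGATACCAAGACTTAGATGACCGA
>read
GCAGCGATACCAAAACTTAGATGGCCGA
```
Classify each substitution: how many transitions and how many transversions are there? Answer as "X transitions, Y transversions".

3 transitions, 0 transversions

Mismatches (1-based):
position 5: T→C (pyrimidine→pyrimidine, transition)
position 14: G→A (purine→purine, transition)
position 24: A→G (purine→purine, transition)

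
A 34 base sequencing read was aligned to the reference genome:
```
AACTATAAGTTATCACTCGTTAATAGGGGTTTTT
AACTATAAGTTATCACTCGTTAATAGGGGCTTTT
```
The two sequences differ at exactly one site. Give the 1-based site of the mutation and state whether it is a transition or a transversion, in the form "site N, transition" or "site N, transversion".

site 30, transition

The sequences differ only at site 30: T→C (pyrimidine→pyrimidine), a transition.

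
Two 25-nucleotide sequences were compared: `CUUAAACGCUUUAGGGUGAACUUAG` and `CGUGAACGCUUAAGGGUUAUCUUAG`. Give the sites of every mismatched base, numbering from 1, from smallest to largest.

2, 4, 12, 18, 20

Differences at site 2 (U→G), site 4 (A→G), site 12 (U→A), site 18 (G→U), site 20 (A→U).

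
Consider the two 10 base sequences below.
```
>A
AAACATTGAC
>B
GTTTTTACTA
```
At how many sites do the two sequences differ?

Comparing position by position, 9 sites differ: 1 (A/G), 2 (A/T), 3 (A/T), 4 (C/T), 5 (A/T), 7 (T/A), 8 (G/C), 9 (A/T), 10 (C/A).

9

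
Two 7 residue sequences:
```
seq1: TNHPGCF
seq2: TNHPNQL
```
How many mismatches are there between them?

Mismatches (1-based): position 5: G→N; position 6: C→Q; position 7: F→L.

3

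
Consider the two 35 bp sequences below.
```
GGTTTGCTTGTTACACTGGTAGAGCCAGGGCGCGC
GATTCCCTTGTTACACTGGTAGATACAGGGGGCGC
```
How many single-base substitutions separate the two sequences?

6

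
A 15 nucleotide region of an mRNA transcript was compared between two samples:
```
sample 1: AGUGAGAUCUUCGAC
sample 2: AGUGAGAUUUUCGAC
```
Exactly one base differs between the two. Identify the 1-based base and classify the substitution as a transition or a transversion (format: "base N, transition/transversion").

base 9, transition

The sequences differ only at base 9: C→U (pyrimidine→pyrimidine), a transition.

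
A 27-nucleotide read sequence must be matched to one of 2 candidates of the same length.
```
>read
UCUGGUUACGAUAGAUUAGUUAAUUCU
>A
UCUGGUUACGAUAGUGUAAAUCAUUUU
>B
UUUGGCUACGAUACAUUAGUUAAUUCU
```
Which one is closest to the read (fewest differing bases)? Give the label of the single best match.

B

Hamming distances to read — A: 6; B: 3.
Smallest is B with 3 mismatches.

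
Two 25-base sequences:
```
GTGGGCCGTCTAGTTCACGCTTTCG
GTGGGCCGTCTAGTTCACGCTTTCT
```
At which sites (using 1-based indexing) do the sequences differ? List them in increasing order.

25

Scanning 1-based: 25: G/T.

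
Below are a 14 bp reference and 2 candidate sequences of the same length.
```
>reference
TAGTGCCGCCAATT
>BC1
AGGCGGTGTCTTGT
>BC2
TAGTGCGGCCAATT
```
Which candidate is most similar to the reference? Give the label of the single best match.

Hamming distances to reference — BC1: 9; BC2: 1.
Smallest is BC2 with 1 mismatch.

BC2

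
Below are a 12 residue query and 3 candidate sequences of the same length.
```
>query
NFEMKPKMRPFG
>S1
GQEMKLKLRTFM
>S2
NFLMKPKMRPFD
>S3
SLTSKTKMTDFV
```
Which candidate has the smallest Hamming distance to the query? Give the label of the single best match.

S1 differs at 6 positions; S2 differs at 2 positions; S3 differs at 8 positions. The closest is S2.

S2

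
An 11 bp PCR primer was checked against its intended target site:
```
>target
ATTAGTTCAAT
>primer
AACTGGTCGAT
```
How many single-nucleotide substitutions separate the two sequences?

5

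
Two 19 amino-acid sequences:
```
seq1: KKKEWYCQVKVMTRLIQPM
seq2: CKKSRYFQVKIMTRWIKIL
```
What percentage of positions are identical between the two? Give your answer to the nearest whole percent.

53%

Mismatches at positions 1, 4, 5, 7, 11, 15, 17, 18, 19 (1-based): 9 of 19.
Identical positions: 10/19 = 52.63% → 53%.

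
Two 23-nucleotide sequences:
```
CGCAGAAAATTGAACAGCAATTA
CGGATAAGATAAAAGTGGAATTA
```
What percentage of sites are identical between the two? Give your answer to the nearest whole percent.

65%

Mismatches at positions 3, 5, 8, 11, 12, 15, 16, 18 (1-based): 8 of 23.
Identical positions: 15/23 = 65.22% → 65%.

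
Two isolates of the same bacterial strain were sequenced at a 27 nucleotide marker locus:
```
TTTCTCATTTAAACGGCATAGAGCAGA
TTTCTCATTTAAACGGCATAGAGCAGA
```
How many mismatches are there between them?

0

The two sequences are identical at every position.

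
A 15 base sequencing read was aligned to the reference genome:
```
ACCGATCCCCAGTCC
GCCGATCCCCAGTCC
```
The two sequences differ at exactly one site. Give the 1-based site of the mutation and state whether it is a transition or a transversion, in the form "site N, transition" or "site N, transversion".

Site 1 changes A→G. A is a purine and G is a purine, so this is a transition.

site 1, transition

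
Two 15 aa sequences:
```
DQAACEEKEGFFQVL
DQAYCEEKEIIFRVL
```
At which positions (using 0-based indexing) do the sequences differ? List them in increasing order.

3, 9, 10, 12

Differences at position 3 (A→Y), position 9 (G→I), position 10 (F→I), position 12 (Q→R).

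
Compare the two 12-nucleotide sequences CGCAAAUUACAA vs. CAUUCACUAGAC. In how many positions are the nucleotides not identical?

7

Mismatches (1-based): position 2: G→A; position 3: C→U; position 4: A→U; position 5: A→C; position 7: U→C; position 10: C→G; position 12: A→C.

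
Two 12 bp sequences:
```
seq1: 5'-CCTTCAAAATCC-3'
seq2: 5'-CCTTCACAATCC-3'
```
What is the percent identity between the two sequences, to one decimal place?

91.7%

Mismatch at position 7 (1-based): 1 of 12.
Identical positions: 11/12 = 91.67% → 91.7%.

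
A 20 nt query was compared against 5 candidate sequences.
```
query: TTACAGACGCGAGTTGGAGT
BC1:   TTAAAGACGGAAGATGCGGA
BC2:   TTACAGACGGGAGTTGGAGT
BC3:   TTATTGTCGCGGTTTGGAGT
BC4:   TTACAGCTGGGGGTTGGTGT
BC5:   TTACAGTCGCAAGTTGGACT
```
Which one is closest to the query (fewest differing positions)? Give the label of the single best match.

BC2

Hamming distances to query — BC1: 7; BC2: 1; BC3: 5; BC4: 5; BC5: 3.
Smallest is BC2 with 1 mismatch.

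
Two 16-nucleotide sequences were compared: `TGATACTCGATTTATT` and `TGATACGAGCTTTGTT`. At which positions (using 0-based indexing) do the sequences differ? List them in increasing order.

Differences at position 6 (T→G), position 7 (C→A), position 9 (A→C), position 13 (A→G).

6, 7, 9, 13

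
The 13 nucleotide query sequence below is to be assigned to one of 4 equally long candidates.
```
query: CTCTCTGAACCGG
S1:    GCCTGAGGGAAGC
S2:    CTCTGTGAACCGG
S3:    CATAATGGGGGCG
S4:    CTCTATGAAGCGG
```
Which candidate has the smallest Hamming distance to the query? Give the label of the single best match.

S2

S1 differs at 9 positions; S2 differs at 1 position; S3 differs at 9 positions; S4 differs at 2 positions. The closest is S2.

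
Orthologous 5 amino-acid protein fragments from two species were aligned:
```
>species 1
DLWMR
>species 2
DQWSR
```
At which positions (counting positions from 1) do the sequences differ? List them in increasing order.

Scanning 1-based: 2: L/Q; 4: M/S.

2, 4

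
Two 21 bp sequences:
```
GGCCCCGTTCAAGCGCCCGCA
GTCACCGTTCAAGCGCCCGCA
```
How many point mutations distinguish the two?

2

Comparing position by position, 2 sites differ: 2 (G/T), 4 (C/A).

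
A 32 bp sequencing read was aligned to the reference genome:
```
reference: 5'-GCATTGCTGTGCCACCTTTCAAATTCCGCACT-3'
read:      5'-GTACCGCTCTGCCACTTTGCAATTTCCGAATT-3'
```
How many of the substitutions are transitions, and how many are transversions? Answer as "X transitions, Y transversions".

Mismatches (1-based):
site 2: C→T (pyrimidine→pyrimidine, transition)
site 4: T→C (pyrimidine→pyrimidine, transition)
site 5: T→C (pyrimidine→pyrimidine, transition)
site 9: G→C (purine→pyrimidine, transversion)
site 16: C→T (pyrimidine→pyrimidine, transition)
site 19: T→G (pyrimidine→purine, transversion)
site 23: A→T (purine→pyrimidine, transversion)
site 29: C→A (pyrimidine→purine, transversion)
site 31: C→T (pyrimidine→pyrimidine, transition)

5 transitions, 4 transversions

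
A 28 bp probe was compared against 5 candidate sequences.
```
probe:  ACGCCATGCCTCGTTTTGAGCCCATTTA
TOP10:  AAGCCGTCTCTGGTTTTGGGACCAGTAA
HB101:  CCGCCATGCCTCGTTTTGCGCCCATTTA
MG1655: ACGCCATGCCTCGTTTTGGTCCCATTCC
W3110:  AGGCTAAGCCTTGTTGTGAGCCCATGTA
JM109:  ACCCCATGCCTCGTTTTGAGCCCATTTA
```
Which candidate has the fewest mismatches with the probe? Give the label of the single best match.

JM109

Hamming distances to probe — TOP10: 9; HB101: 2; MG1655: 4; W3110: 6; JM109: 1.
Smallest is JM109 with 1 mismatch.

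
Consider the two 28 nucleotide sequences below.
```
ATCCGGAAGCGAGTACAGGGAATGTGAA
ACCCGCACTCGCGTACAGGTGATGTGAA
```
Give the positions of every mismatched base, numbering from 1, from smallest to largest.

Scanning 1-based: 2: T/C; 6: G/C; 8: A/C; 9: G/T; 12: A/C; 20: G/T; 21: A/G.

2, 6, 8, 9, 12, 20, 21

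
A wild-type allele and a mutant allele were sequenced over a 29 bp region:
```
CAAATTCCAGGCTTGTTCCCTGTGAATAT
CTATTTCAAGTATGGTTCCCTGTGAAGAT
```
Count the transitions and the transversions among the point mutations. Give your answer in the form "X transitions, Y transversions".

0 transitions, 7 transversions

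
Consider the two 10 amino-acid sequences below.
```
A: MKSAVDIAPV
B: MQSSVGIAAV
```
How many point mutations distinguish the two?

4

Mismatches (1-based): position 2: K→Q; position 4: A→S; position 6: D→G; position 9: P→A.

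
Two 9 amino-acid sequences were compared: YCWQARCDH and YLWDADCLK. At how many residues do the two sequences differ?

5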